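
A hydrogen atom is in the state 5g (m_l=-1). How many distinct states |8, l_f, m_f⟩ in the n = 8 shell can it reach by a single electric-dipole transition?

6

E1 requires Δl = ±1, so l_f ∈ {3, 5}; with 0 ≤ l_f ≤ n_f−1 = 7, the allowed l_f values are {3, 5}.
For l_f = 3: m_f ∈ {m_i−1, m_i, m_i+1} ∩ [−3, 3] = {-2, -1, 0} → 3 states.
For l_f = 5: m_f ∈ {m_i−1, m_i, m_i+1} ∩ [−5, 5] = {-2, -1, 0} → 3 states.
Total: 6.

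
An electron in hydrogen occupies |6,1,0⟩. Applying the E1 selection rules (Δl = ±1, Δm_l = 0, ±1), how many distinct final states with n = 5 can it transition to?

E1 requires Δl = ±1, so l_f ∈ {0, 2}; with 0 ≤ l_f ≤ n_f−1 = 4, the allowed l_f values are {0, 2}.
For l_f = 0: m_f ∈ {m_i−1, m_i, m_i+1} ∩ [−0, 0] = {0} → 1 state.
For l_f = 2: m_f ∈ {m_i−1, m_i, m_i+1} ∩ [−2, 2] = {-1, 0, 1} → 3 states.
Total: 4.

4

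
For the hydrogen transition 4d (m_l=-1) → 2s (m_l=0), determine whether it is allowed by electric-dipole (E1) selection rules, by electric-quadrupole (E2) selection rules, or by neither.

E2

Δl = 0 − 2 = -2; l_i + l_f = 2.
Δm_l = +1.
E1 (Δl = ±1, |Δm_l| ≤ 1): not satisfied.
E2 (Δl = 0,±2, l_i+l_f ≥ 2, |Δm_l| ≤ 2): satisfied.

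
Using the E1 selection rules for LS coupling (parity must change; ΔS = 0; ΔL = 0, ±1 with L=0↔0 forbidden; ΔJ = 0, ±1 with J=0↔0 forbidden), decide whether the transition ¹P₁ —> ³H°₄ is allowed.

ΔJ = 0, ±1 (not J=0↔0): J: 1 → 4, ΔJ = +3 — ✗.
ΔS = 0: S: 0 → 1 — ✗.
Parity must change: even → odd — ✓.
ΔL = 0, ±1 (not L=0↔0): L: 1 → 5, ΔL = +4 — ✗.
Rule(s) violated: ΔS, ΔL, ΔJ.

forbidden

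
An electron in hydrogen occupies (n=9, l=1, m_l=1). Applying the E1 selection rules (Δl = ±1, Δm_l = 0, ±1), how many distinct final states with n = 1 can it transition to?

E1 requires Δl = ±1, so l_f ∈ {0, 2}; with 0 ≤ l_f ≤ n_f−1 = 0, the allowed l_f values are {0}.
For l_f = 0: m_f ∈ {m_i−1, m_i, m_i+1} ∩ [−0, 0] = {0} → 1 state.
Total: 1.

1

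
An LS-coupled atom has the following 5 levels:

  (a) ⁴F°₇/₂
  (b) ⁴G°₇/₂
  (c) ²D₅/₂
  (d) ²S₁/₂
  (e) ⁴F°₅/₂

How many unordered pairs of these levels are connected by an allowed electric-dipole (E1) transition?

0

(a)–(b): forbidden (parity).
(a)–(c): forbidden (ΔS).
(a)–(d): forbidden (ΔS, ΔL, ΔJ).
(a)–(e): forbidden (parity).
(b)–(c): forbidden (ΔS, ΔL).
(b)–(d): forbidden (ΔS, ΔL, ΔJ).
(b)–(e): forbidden (parity).
(c)–(d): forbidden (parity, ΔL, ΔJ).
(c)–(e): forbidden (ΔS).
(d)–(e): forbidden (ΔS, ΔL, ΔJ).
Allowed pairs: 0 of 10.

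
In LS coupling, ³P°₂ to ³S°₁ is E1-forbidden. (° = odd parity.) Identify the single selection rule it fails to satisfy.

parity

Reading off the term symbols: S 1→1, L 1→0, J 2→1, parity odd→odd.
Parity must change: odd → odd — fails.
ΔS = 0: S: 1 → 1 — passes.
ΔL = 0, ±1 (not L=0↔0): L: 1 → 0, ΔL = -1 — passes.
ΔJ = 0, ±1 (not J=0↔0): J: 2 → 1, ΔJ = -1 — passes.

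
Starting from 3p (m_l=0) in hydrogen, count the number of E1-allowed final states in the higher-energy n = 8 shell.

4

E1 requires Δl = ±1, so l_f ∈ {0, 2}; with 0 ≤ l_f ≤ n_f−1 = 7, the allowed l_f values are {0, 2}.
For l_f = 0: m_f ∈ {m_i−1, m_i, m_i+1} ∩ [−0, 0] = {0} → 1 state.
For l_f = 2: m_f ∈ {m_i−1, m_i, m_i+1} ∩ [−2, 2] = {-1, 0, 1} → 3 states.
Total: 4.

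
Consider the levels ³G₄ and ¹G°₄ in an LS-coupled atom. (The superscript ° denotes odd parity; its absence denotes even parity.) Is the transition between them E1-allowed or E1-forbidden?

Reading off the term symbols: S 1→0, L 4→4, J 4→4, parity even→odd.
Parity must change: even → odd — passes.
ΔS = 0: S: 1 → 0 — fails.
ΔL = 0, ±1 (not L=0↔0): L: 4 → 4, ΔL = +0 — passes.
ΔJ = 0, ±1 (not J=0↔0): J: 4 → 4, ΔJ = +0 — passes.
Rule(s) violated: ΔS.

forbidden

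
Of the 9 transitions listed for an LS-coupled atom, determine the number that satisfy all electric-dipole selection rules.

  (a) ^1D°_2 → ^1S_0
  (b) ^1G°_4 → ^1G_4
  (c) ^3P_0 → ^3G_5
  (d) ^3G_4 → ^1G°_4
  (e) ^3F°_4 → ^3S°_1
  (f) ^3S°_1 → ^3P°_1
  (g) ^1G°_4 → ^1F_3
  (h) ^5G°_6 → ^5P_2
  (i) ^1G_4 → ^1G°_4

(a) forbidden (ΔL, ΔJ fail)
(b) allowed
(c) forbidden (parity, ΔL, ΔJ fail)
(d) forbidden (ΔS fails)
(e) forbidden (parity, ΔL, ΔJ fail)
(f) forbidden (parity fails)
(g) allowed
(h) forbidden (ΔL, ΔJ fail)
(i) allowed
Total allowed: 3 of 9.

3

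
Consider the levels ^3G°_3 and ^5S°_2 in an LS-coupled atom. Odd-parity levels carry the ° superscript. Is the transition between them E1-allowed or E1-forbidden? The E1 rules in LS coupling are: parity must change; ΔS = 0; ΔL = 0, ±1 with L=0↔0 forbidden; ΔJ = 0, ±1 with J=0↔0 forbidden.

Initial level: S=1, L=4, J=3, parity odd. Final level: S=2, L=0, J=2, parity odd.
Parity must change: odd → odd — ✗.
ΔS = 0: S: 1 → 2 — ✗.
ΔL = 0, ±1 (not L=0↔0): L: 4 → 0, ΔL = -4 — ✗.
ΔJ = 0, ±1 (not J=0↔0): J: 3 → 2, ΔJ = -1 — ✓.
Rule(s) violated: parity, ΔS, ΔL.

forbidden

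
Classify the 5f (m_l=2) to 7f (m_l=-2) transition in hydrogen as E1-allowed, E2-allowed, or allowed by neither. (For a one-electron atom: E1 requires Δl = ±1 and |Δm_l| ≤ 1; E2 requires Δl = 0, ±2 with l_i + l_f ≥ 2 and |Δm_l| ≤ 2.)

neither

Δl = 3 − 3 = +0; l_i + l_f = 6.
Δm_l = -4.
E1 (Δl = ±1, |Δm_l| ≤ 1): not satisfied.
E2 (Δl = 0,±2, l_i+l_f ≥ 2, |Δm_l| ≤ 2): not satisfied.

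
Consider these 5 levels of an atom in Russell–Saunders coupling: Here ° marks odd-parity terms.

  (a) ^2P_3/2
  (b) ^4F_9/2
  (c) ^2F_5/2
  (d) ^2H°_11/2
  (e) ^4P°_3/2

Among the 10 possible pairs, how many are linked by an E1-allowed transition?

0

(a)–(b): forbidden (parity, ΔS, ΔL, ΔJ).
(a)–(c): forbidden (parity, ΔL).
(a)–(d): forbidden (ΔL, ΔJ).
(a)–(e): forbidden (ΔS).
(b)–(c): forbidden (parity, ΔS, ΔJ).
(b)–(d): forbidden (ΔS, ΔL).
(b)–(e): forbidden (ΔL, ΔJ).
(c)–(d): forbidden (ΔL, ΔJ).
(c)–(e): forbidden (ΔS, ΔL).
(d)–(e): forbidden (parity, ΔS, ΔL, ΔJ).
Allowed pairs: 0 of 10.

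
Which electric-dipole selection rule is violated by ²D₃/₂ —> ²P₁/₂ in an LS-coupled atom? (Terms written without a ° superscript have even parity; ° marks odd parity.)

Reading off the term symbols: S 1/2→1/2, L 2→1, J 3/2→1/2, parity even→even.
Parity must change: even → even — fails.
ΔS = 0: S: 1/2 → 1/2 — ok.
ΔL = 0, ±1 (not L=0↔0): L: 2 → 1, ΔL = -1 — ok.
ΔJ = 0, ±1 (not J=0↔0): J: 3/2 → 1/2, ΔJ = -1 — ok.

parity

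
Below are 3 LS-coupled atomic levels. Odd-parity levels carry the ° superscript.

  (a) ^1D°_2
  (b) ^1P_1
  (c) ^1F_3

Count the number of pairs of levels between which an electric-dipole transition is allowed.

2

(a)–(b): allowed.
(a)–(c): allowed.
(b)–(c): forbidden (parity, ΔL, ΔJ).
Allowed pairs: 2 of 3.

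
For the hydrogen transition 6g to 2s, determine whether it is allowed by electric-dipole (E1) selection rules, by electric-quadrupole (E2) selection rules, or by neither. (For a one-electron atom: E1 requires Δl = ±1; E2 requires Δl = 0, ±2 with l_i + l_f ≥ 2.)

neither

Δl = 0 − 4 = -4; l_i + l_f = 4.
E1 (Δl = ±1): not satisfied.
E2 (Δl = 0,±2, l_i+l_f ≥ 2): not satisfied.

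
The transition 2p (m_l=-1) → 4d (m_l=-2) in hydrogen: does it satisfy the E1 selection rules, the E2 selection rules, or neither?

Δl = 2 − 1 = +1; l_i + l_f = 3.
Δm_l = -1.
E1 (Δl = ±1, |Δm_l| ≤ 1): satisfied.
E2 (Δl = 0,±2, l_i+l_f ≥ 2, |Δm_l| ≤ 2): not satisfied.

E1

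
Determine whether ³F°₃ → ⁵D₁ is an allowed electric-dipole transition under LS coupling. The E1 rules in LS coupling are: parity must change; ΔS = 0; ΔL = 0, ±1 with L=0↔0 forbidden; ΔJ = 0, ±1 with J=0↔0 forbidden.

forbidden

ΔS = 0: S: 1 → 2 — fails.
ΔL = 0, ±1 (not L=0↔0): L: 3 → 2, ΔL = -1 — ok.
Parity must change: odd → even — ok.
ΔJ = 0, ±1 (not J=0↔0): J: 3 → 1, ΔJ = -2 — fails.
Rule(s) violated: ΔS, ΔJ.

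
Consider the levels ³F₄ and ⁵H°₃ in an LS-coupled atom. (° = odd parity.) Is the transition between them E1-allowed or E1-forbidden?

forbidden

Initial level: S=1, L=3, J=4, parity even. Final level: S=2, L=5, J=3, parity odd.
Parity must change: even → odd — passes.
ΔS = 0: S: 1 → 2 — fails.
ΔL = 0, ±1 (not L=0↔0): L: 3 → 5, ΔL = +2 — fails.
ΔJ = 0, ±1 (not J=0↔0): J: 4 → 3, ΔJ = -1 — passes.
Rule(s) violated: ΔS, ΔL.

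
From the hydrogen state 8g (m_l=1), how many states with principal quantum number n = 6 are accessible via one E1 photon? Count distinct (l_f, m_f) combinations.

6

E1 requires Δl = ±1, so l_f ∈ {3, 5}; with 0 ≤ l_f ≤ n_f−1 = 5, the allowed l_f values are {3, 5}.
For l_f = 3: m_f ∈ {m_i−1, m_i, m_i+1} ∩ [−3, 3] = {0, 1, 2} → 3 states.
For l_f = 5: m_f ∈ {m_i−1, m_i, m_i+1} ∩ [−5, 5] = {0, 1, 2} → 3 states.
Total: 6.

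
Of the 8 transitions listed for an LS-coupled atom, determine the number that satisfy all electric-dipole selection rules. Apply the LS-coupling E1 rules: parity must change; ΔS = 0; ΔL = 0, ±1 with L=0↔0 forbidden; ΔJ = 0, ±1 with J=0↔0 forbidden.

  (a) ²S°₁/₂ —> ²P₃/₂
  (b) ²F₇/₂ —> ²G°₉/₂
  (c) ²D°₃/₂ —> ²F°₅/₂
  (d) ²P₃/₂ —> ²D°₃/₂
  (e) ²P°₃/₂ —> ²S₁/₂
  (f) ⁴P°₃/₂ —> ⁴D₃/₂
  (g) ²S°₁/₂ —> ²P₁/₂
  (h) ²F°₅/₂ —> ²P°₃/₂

6

(a) allowed
(b) allowed
(c) forbidden (parity fails)
(d) allowed
(e) allowed
(f) allowed
(g) allowed
(h) forbidden (parity, ΔL fail)
Total allowed: 6 of 8.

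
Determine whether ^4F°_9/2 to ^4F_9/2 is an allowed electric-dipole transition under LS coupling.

Initial level: S=3/2, L=3, J=9/2, parity odd. Final level: S=3/2, L=3, J=9/2, parity even.
ΔS = 0: S: 3/2 → 3/2 — ✓.
ΔL = 0, ±1 (not L=0↔0): L: 3 → 3, ΔL = +0 — ✓.
ΔJ = 0, ±1 (not J=0↔0): J: 9/2 → 9/2, ΔJ = +0 — ✓.
Parity must change: odd → even — ✓.
All four E1 rules are satisfied.

allowed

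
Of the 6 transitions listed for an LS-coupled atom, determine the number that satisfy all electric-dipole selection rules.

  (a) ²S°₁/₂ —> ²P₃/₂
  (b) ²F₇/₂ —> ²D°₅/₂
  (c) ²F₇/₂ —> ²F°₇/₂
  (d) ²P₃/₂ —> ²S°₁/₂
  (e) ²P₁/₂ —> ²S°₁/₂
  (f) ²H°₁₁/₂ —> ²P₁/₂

(a) allowed
(b) allowed
(c) allowed
(d) allowed
(e) allowed
(f) forbidden (ΔL, ΔJ fail)
Total allowed: 5 of 6.

5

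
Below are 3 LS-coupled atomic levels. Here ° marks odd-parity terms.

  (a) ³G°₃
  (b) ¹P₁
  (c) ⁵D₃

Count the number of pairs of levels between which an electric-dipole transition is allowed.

0

(a)–(b): forbidden (ΔS, ΔL, ΔJ).
(a)–(c): forbidden (ΔS, ΔL).
(b)–(c): forbidden (parity, ΔS, ΔJ).
Allowed pairs: 0 of 3.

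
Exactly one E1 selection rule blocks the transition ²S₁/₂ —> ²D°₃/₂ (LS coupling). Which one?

Parity must change: even → odd — ok.
ΔS = 0: S: 1/2 → 1/2 — ok.
ΔL = 0, ±1 (not L=0↔0): L: 0 → 2, ΔL = +2 — fails.
ΔJ = 0, ±1 (not J=0↔0): J: 1/2 → 3/2, ΔJ = +1 — ok.

the ΔL = 0, ±1 rule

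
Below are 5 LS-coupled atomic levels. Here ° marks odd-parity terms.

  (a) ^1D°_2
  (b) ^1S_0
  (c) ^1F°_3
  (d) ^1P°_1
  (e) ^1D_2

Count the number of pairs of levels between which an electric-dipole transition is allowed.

(a)–(b): forbidden (ΔL, ΔJ).
(a)–(c): forbidden (parity).
(a)–(d): forbidden (parity).
(a)–(e): allowed.
(b)–(c): forbidden (ΔL, ΔJ).
(b)–(d): allowed.
(b)–(e): forbidden (parity, ΔL, ΔJ).
(c)–(d): forbidden (parity, ΔL, ΔJ).
(c)–(e): allowed.
(d)–(e): allowed.
Allowed pairs: 4 of 10.

4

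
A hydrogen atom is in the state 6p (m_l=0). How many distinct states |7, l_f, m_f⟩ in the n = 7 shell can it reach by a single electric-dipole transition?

4

E1 requires Δl = ±1, so l_f ∈ {0, 2}; with 0 ≤ l_f ≤ n_f−1 = 6, the allowed l_f values are {0, 2}.
For l_f = 0: m_f ∈ {m_i−1, m_i, m_i+1} ∩ [−0, 0] = {0} → 1 state.
For l_f = 2: m_f ∈ {m_i−1, m_i, m_i+1} ∩ [−2, 2] = {-1, 0, 1} → 3 states.
Total: 4.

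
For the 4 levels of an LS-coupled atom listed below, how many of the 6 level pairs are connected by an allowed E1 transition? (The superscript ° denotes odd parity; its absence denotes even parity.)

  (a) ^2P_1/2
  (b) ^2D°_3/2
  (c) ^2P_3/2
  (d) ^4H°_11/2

(a)–(b): allowed.
(a)–(c): forbidden (parity).
(a)–(d): forbidden (ΔS, ΔL, ΔJ).
(b)–(c): allowed.
(b)–(d): forbidden (parity, ΔS, ΔL, ΔJ).
(c)–(d): forbidden (ΔS, ΔL, ΔJ).
Allowed pairs: 2 of 6.

2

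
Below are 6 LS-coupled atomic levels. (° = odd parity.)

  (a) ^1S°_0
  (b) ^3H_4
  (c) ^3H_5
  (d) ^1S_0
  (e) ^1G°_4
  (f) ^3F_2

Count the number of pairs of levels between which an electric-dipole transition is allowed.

(a)–(b): forbidden (ΔS, ΔL, ΔJ).
(a)–(c): forbidden (ΔS, ΔL, ΔJ).
(a)–(d): forbidden (ΔL, ΔJ).
(a)–(e): forbidden (parity, ΔL, ΔJ).
(a)–(f): forbidden (ΔS, ΔL, ΔJ).
(b)–(c): forbidden (parity).
(b)–(d): forbidden (parity, ΔS, ΔL, ΔJ).
(b)–(e): forbidden (ΔS).
(b)–(f): forbidden (parity, ΔL, ΔJ).
(c)–(d): forbidden (parity, ΔS, ΔL, ΔJ).
(c)–(e): forbidden (ΔS).
(c)–(f): forbidden (parity, ΔL, ΔJ).
(d)–(e): forbidden (ΔL, ΔJ).
(d)–(f): forbidden (parity, ΔS, ΔL, ΔJ).
(e)–(f): forbidden (ΔS, ΔJ).
Allowed pairs: 0 of 15.

0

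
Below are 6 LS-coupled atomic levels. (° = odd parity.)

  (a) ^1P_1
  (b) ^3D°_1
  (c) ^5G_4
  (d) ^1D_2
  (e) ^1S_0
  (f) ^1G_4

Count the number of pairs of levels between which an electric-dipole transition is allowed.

0

(a)–(b): forbidden (ΔS).
(a)–(c): forbidden (parity, ΔS, ΔL, ΔJ).
(a)–(d): forbidden (parity).
(a)–(e): forbidden (parity).
(a)–(f): forbidden (parity, ΔL, ΔJ).
(b)–(c): forbidden (ΔS, ΔL, ΔJ).
(b)–(d): forbidden (ΔS).
(b)–(e): forbidden (ΔS, ΔL).
(b)–(f): forbidden (ΔS, ΔL, ΔJ).
(c)–(d): forbidden (parity, ΔS, ΔL, ΔJ).
(c)–(e): forbidden (parity, ΔS, ΔL, ΔJ).
(c)–(f): forbidden (parity, ΔS).
(d)–(e): forbidden (parity, ΔL, ΔJ).
(d)–(f): forbidden (parity, ΔL, ΔJ).
(e)–(f): forbidden (parity, ΔL, ΔJ).
Allowed pairs: 0 of 15.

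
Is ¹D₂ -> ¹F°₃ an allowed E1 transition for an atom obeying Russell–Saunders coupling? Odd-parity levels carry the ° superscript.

Reading off the term symbols: S 0→0, L 2→3, J 2→3, parity even→odd.
ΔS = 0: S: 0 → 0 — ok.
ΔL = 0, ±1 (not L=0↔0): L: 2 → 3, ΔL = +1 — ok.
ΔJ = 0, ±1 (not J=0↔0): J: 2 → 3, ΔJ = +1 — ok.
Parity must change: even → odd — ok.
All four E1 rules are satisfied.

allowed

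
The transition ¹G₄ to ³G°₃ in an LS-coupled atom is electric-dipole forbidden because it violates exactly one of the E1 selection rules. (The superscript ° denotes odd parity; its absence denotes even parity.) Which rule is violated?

the ΔS = 0 rule

Reading off the term symbols: S 0→1, L 4→4, J 4→3, parity even→odd.
Parity must change: even → odd — ✓.
ΔS = 0: S: 0 → 1 — ✗.
ΔL = 0, ±1 (not L=0↔0): L: 4 → 4, ΔL = +0 — ✓.
ΔJ = 0, ±1 (not J=0↔0): J: 4 → 3, ΔJ = -1 — ✓.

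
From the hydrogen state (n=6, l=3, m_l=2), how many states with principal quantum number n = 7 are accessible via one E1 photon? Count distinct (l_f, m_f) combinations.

E1 requires Δl = ±1, so l_f ∈ {2, 4}; with 0 ≤ l_f ≤ n_f−1 = 6, the allowed l_f values are {2, 4}.
For l_f = 2: m_f ∈ {m_i−1, m_i, m_i+1} ∩ [−2, 2] = {1, 2} → 2 states.
For l_f = 4: m_f ∈ {m_i−1, m_i, m_i+1} ∩ [−4, 4] = {1, 2, 3} → 3 states.
Total: 5.

5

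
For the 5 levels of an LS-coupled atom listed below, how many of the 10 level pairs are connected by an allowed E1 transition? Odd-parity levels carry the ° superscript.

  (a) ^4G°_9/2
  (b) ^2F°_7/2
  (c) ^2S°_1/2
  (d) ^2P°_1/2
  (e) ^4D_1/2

0

(a)–(b): forbidden (parity, ΔS).
(a)–(c): forbidden (parity, ΔS, ΔL, ΔJ).
(a)–(d): forbidden (parity, ΔS, ΔL, ΔJ).
(a)–(e): forbidden (ΔL, ΔJ).
(b)–(c): forbidden (parity, ΔL, ΔJ).
(b)–(d): forbidden (parity, ΔL, ΔJ).
(b)–(e): forbidden (ΔS, ΔJ).
(c)–(d): forbidden (parity).
(c)–(e): forbidden (ΔS, ΔL).
(d)–(e): forbidden (ΔS).
Allowed pairs: 0 of 10.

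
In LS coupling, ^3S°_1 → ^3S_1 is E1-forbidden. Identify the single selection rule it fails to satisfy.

the L=0 ↔ L=0 exclusion

Initial level: S=1, L=0, J=1, parity odd. Final level: S=1, L=0, J=1, parity even.
Parity must change: odd → even — ok.
ΔS = 0: S: 1 → 1 — ok.
ΔL = 0, ±1 (not L=0↔0): L: 0 → 0, ΔL = +0 — fails.
ΔJ = 0, ±1 (not J=0↔0): J: 1 → 1, ΔJ = +0 — ok.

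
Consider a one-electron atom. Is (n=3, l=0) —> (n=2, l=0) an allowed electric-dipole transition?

l: 0 → 0 (Δl = +0). Δl = ±1 fails.
The transition is electric-dipole forbidden.

forbidden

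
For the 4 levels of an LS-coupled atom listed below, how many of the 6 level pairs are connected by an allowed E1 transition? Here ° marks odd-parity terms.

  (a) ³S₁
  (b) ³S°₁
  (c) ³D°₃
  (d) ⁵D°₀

(a)–(b): forbidden (ΔL).
(a)–(c): forbidden (ΔL, ΔJ).
(a)–(d): forbidden (ΔS, ΔL).
(b)–(c): forbidden (parity, ΔL, ΔJ).
(b)–(d): forbidden (parity, ΔS, ΔL).
(c)–(d): forbidden (parity, ΔS, ΔJ).
Allowed pairs: 0 of 6.

0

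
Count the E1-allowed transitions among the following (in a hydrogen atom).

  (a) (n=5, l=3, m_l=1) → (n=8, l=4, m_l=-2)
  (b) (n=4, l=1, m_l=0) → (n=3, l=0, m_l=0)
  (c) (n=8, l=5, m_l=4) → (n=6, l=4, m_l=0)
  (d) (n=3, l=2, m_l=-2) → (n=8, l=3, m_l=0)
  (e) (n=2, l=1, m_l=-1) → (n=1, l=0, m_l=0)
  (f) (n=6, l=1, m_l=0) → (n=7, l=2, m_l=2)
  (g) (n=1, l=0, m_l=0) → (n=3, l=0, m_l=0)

(a) forbidden — Δm_l = -3 (E1 requires Δm_l = 0, ±1)
(b) allowed
(c) forbidden — Δm_l = -4 (E1 requires Δm_l = 0, ±1)
(d) forbidden — Δm_l = +2 (E1 requires Δm_l = 0, ±1)
(e) allowed
(f) forbidden — Δm_l = +2 (E1 requires Δm_l = 0, ±1)
(g) forbidden — Δl = +0 (E1 requires Δl = ±1)
Total allowed: 2 of 7.

2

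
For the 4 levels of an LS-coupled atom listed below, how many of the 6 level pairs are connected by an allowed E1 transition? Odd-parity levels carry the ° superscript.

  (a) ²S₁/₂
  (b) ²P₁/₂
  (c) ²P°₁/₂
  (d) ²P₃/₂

(a)–(b): forbidden (parity).
(a)–(c): allowed.
(a)–(d): forbidden (parity).
(b)–(c): allowed.
(b)–(d): forbidden (parity).
(c)–(d): allowed.
Allowed pairs: 3 of 6.

3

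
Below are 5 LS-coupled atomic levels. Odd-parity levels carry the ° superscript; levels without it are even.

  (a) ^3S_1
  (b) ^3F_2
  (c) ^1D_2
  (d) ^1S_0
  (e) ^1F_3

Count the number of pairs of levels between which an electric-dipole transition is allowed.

0

(a)–(b): forbidden (parity, ΔL).
(a)–(c): forbidden (parity, ΔS, ΔL).
(a)–(d): forbidden (parity, ΔS, ΔL).
(a)–(e): forbidden (parity, ΔS, ΔL, ΔJ).
(b)–(c): forbidden (parity, ΔS).
(b)–(d): forbidden (parity, ΔS, ΔL, ΔJ).
(b)–(e): forbidden (parity, ΔS).
(c)–(d): forbidden (parity, ΔL, ΔJ).
(c)–(e): forbidden (parity).
(d)–(e): forbidden (parity, ΔL, ΔJ).
Allowed pairs: 0 of 10.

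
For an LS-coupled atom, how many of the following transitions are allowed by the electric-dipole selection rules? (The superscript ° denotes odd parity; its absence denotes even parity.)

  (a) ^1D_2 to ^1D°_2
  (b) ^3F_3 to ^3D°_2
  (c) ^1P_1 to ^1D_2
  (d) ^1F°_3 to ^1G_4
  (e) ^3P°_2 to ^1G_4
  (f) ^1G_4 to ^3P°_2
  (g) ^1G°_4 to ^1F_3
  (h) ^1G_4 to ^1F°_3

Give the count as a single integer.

(a) allowed
(b) allowed
(c) forbidden (parity fails)
(d) allowed
(e) forbidden (ΔS, ΔL, ΔJ fail)
(f) forbidden (ΔS, ΔL, ΔJ fail)
(g) allowed
(h) allowed
Total allowed: 5 of 8.

5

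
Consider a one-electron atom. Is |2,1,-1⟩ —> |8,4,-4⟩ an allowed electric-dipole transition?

l: 1 → 4 (Δl = +3). Δl = ±1 violated.
m_l: -1 → -4 (Δm_l = -3). |Δm_l| ≤ 1 violated.
The transition is electric-dipole forbidden.

forbidden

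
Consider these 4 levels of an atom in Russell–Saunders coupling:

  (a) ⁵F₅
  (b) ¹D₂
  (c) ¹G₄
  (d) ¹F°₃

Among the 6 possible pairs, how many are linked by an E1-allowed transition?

2

(a)–(b): forbidden (parity, ΔS, ΔJ).
(a)–(c): forbidden (parity, ΔS).
(a)–(d): forbidden (ΔS, ΔJ).
(b)–(c): forbidden (parity, ΔL, ΔJ).
(b)–(d): allowed.
(c)–(d): allowed.
Allowed pairs: 2 of 6.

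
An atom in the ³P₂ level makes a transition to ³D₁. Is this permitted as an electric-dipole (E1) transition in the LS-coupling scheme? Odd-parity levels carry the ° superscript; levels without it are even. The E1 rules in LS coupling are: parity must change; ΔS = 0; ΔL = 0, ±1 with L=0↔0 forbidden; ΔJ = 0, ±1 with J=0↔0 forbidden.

forbidden

Parity must change: even → even — ✗.
ΔS = 0: S: 1 → 1 — ✓.
ΔL = 0, ±1 (not L=0↔0): L: 1 → 2, ΔL = +1 — ✓.
ΔJ = 0, ±1 (not J=0↔0): J: 2 → 1, ΔJ = -1 — ✓.
Rule(s) violated: parity.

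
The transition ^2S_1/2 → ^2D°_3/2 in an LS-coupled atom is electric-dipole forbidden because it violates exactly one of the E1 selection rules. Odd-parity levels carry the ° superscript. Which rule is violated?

Parity must change: even → odd — satisfied.
ΔS = 0: S: 1/2 → 1/2 — satisfied.
ΔL = 0, ±1 (not L=0↔0): L: 0 → 2, ΔL = +2 — violated.
ΔJ = 0, ±1 (not J=0↔0): J: 1/2 → 3/2, ΔJ = +1 — satisfied.

the ΔL = 0, ±1 rule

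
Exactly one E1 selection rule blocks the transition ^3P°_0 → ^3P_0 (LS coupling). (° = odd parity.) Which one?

ΔS = 0: S: 1 → 1 — ✓.
ΔJ = 0, ±1 (not J=0↔0): J: 0 → 0, ΔJ = +0 — ✗.
ΔL = 0, ±1 (not L=0↔0): L: 1 → 1, ΔL = +0 — ✓.
Parity must change: odd → even — ✓.

the J=0 ↔ J=0 exclusion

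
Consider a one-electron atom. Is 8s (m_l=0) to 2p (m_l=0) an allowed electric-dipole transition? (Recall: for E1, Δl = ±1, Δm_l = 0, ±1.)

Initial l = 0, final l = 1, so Δl = +1. E1 requires Δl = ±1: ✓.
m_l: 0 → 0 (Δm_l = +0). |Δm_l| ≤ 1 ✓.
All E1 selection rules are satisfied.

allowed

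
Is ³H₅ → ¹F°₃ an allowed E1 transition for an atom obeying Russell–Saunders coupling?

forbidden

Reading off the term symbols: S 1→0, L 5→3, J 5→3, parity even→odd.
Parity must change: even → odd — passes.
ΔS = 0: S: 1 → 0 — fails.
ΔL = 0, ±1 (not L=0↔0): L: 5 → 3, ΔL = -2 — fails.
ΔJ = 0, ±1 (not J=0↔0): J: 5 → 3, ΔJ = -2 — fails.
Rule(s) violated: ΔS, ΔL, ΔJ.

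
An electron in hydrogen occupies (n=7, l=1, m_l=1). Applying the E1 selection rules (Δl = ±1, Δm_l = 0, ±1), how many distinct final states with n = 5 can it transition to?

4

E1 requires Δl = ±1, so l_f ∈ {0, 2}; with 0 ≤ l_f ≤ n_f−1 = 4, the allowed l_f values are {0, 2}.
For l_f = 0: m_f ∈ {m_i−1, m_i, m_i+1} ∩ [−0, 0] = {0} → 1 state.
For l_f = 2: m_f ∈ {m_i−1, m_i, m_i+1} ∩ [−2, 2] = {0, 1, 2} → 3 states.
Total: 4.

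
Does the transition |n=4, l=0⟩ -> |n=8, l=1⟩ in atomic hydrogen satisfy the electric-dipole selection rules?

Initial l = 0, final l = 1, so Δl = +1. E1 requires Δl = ±1: ✓.
All E1 selection rules are satisfied.

allowed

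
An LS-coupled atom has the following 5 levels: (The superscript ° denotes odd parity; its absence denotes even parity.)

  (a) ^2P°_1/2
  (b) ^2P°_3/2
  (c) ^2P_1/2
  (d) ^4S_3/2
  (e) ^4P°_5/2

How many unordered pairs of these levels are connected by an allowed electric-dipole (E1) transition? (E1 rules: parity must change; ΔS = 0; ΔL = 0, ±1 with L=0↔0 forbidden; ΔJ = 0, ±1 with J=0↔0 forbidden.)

3

(a)–(b): forbidden (parity).
(a)–(c): allowed.
(a)–(d): forbidden (ΔS).
(a)–(e): forbidden (parity, ΔS, ΔJ).
(b)–(c): allowed.
(b)–(d): forbidden (ΔS).
(b)–(e): forbidden (parity, ΔS).
(c)–(d): forbidden (parity, ΔS).
(c)–(e): forbidden (ΔS, ΔJ).
(d)–(e): allowed.
Allowed pairs: 3 of 10.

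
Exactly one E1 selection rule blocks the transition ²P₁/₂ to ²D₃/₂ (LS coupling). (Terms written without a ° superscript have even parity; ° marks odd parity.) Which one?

ΔJ = 0, ±1 (not J=0↔0): J: 1/2 → 3/2, ΔJ = +1 — ok.
Parity must change: even → even — fails.
ΔS = 0: S: 1/2 → 1/2 — ok.
ΔL = 0, ±1 (not L=0↔0): L: 1 → 2, ΔL = +1 — ok.

parity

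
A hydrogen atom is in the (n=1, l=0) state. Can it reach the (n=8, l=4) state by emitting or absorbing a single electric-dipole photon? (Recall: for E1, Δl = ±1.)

forbidden

Initial l = 0, final l = 4, so Δl = +4. E1 requires Δl = ±1: violated.
The transition is electric-dipole forbidden.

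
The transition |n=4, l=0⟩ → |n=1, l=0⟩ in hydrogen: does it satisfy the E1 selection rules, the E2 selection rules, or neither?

Δl = 0 − 0 = +0; l_i + l_f = 0.
E1 (Δl = ±1): not satisfied.
E2 (Δl = 0,±2, l_i+l_f ≥ 2): not satisfied.

neither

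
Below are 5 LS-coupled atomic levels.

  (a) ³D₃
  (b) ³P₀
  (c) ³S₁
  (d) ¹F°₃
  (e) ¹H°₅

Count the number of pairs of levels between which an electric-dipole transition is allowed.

0

(a)–(b): forbidden (parity, ΔJ).
(a)–(c): forbidden (parity, ΔL, ΔJ).
(a)–(d): forbidden (ΔS).
(a)–(e): forbidden (ΔS, ΔL, ΔJ).
(b)–(c): forbidden (parity).
(b)–(d): forbidden (ΔS, ΔL, ΔJ).
(b)–(e): forbidden (ΔS, ΔL, ΔJ).
(c)–(d): forbidden (ΔS, ΔL, ΔJ).
(c)–(e): forbidden (ΔS, ΔL, ΔJ).
(d)–(e): forbidden (parity, ΔL, ΔJ).
Allowed pairs: 0 of 10.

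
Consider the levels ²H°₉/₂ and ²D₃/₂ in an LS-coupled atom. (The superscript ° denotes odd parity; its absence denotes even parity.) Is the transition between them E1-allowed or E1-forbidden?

Reading off the term symbols: S 1/2→1/2, L 5→2, J 9/2→3/2, parity odd→even.
ΔS = 0: S: 1/2 → 1/2 — ✓.
ΔJ = 0, ±1 (not J=0↔0): J: 9/2 → 3/2, ΔJ = -3 — ✗.
ΔL = 0, ±1 (not L=0↔0): L: 5 → 2, ΔL = -3 — ✗.
Parity must change: odd → even — ✓.
Rule(s) violated: ΔL, ΔJ.

forbidden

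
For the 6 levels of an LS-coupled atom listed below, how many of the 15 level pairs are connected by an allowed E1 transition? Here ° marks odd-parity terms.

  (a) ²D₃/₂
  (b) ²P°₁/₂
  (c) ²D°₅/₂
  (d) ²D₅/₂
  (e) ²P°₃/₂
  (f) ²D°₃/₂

(a)–(b): allowed.
(a)–(c): allowed.
(a)–(d): forbidden (parity).
(a)–(e): allowed.
(a)–(f): allowed.
(b)–(c): forbidden (parity, ΔJ).
(b)–(d): forbidden (ΔJ).
(b)–(e): forbidden (parity).
(b)–(f): forbidden (parity).
(c)–(d): allowed.
(c)–(e): forbidden (parity).
(c)–(f): forbidden (parity).
(d)–(e): allowed.
(d)–(f): allowed.
(e)–(f): forbidden (parity).
Allowed pairs: 7 of 15.

7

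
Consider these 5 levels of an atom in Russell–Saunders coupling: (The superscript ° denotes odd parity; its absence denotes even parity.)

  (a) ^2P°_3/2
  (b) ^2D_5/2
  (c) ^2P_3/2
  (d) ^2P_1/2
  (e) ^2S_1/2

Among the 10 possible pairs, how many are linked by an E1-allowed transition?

(a)–(b): allowed.
(a)–(c): allowed.
(a)–(d): allowed.
(a)–(e): allowed.
(b)–(c): forbidden (parity).
(b)–(d): forbidden (parity, ΔJ).
(b)–(e): forbidden (parity, ΔL, ΔJ).
(c)–(d): forbidden (parity).
(c)–(e): forbidden (parity).
(d)–(e): forbidden (parity).
Allowed pairs: 4 of 10.

4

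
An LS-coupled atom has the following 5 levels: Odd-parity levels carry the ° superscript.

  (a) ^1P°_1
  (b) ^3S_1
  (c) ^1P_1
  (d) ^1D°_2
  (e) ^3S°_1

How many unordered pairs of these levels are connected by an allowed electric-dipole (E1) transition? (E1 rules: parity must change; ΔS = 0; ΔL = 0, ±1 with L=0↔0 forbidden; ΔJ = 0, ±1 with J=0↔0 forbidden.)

2

(a)–(b): forbidden (ΔS).
(a)–(c): allowed.
(a)–(d): forbidden (parity).
(a)–(e): forbidden (parity, ΔS).
(b)–(c): forbidden (parity, ΔS).
(b)–(d): forbidden (ΔS, ΔL).
(b)–(e): forbidden (ΔL).
(c)–(d): allowed.
(c)–(e): forbidden (ΔS).
(d)–(e): forbidden (parity, ΔS, ΔL).
Allowed pairs: 2 of 10.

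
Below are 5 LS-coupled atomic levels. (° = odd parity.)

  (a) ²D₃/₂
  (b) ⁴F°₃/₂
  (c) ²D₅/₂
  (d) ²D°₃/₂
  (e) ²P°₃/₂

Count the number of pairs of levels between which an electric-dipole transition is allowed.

(a)–(b): forbidden (ΔS).
(a)–(c): forbidden (parity).
(a)–(d): allowed.
(a)–(e): allowed.
(b)–(c): forbidden (ΔS).
(b)–(d): forbidden (parity, ΔS).
(b)–(e): forbidden (parity, ΔS, ΔL).
(c)–(d): allowed.
(c)–(e): allowed.
(d)–(e): forbidden (parity).
Allowed pairs: 4 of 10.

4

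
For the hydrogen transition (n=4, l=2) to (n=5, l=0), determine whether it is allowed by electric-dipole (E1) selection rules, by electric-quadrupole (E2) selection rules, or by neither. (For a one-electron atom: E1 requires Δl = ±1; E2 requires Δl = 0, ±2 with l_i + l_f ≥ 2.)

E2

Δl = 0 − 2 = -2; l_i + l_f = 2.
E1 (Δl = ±1): not satisfied.
E2 (Δl = 0,±2, l_i+l_f ≥ 2): satisfied.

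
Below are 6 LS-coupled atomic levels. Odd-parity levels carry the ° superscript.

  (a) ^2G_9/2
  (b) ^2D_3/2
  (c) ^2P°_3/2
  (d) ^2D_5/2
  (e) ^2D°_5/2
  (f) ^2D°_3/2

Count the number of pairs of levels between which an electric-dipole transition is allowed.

6

(a)–(b): forbidden (parity, ΔL, ΔJ).
(a)–(c): forbidden (ΔL, ΔJ).
(a)–(d): forbidden (parity, ΔL, ΔJ).
(a)–(e): forbidden (ΔL, ΔJ).
(a)–(f): forbidden (ΔL, ΔJ).
(b)–(c): allowed.
(b)–(d): forbidden (parity).
(b)–(e): allowed.
(b)–(f): allowed.
(c)–(d): allowed.
(c)–(e): forbidden (parity).
(c)–(f): forbidden (parity).
(d)–(e): allowed.
(d)–(f): allowed.
(e)–(f): forbidden (parity).
Allowed pairs: 6 of 15.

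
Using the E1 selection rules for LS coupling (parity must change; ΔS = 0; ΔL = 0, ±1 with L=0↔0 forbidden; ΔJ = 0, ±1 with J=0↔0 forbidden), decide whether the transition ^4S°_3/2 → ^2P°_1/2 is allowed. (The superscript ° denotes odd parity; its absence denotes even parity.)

Parity must change: odd → odd — violated.
ΔS = 0: S: 3/2 → 1/2 — violated.
ΔL = 0, ±1 (not L=0↔0): L: 0 → 1, ΔL = +1 — satisfied.
ΔJ = 0, ±1 (not J=0↔0): J: 3/2 → 1/2, ΔJ = -1 — satisfied.
Rule(s) violated: parity, ΔS.

forbidden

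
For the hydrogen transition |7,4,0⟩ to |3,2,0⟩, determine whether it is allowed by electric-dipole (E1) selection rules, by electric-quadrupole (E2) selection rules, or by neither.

E2

Δl = 2 − 4 = -2; l_i + l_f = 6.
Δm_l = +0.
E1 (Δl = ±1, |Δm_l| ≤ 1): not satisfied.
E2 (Δl = 0,±2, l_i+l_f ≥ 2, |Δm_l| ≤ 2): satisfied.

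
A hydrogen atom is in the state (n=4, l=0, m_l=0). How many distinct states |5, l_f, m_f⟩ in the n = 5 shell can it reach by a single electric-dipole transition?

3

E1 requires Δl = ±1, so l_f ∈ {-1, 1}; with 0 ≤ l_f ≤ n_f−1 = 4, the allowed l_f values are {1}.
For l_f = 1: m_f ∈ {m_i−1, m_i, m_i+1} ∩ [−1, 1] = {-1, 0, 1} → 3 states.
Total: 3.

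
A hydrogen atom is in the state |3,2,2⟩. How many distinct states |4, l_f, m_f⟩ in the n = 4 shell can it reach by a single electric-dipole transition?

E1 requires Δl = ±1, so l_f ∈ {1, 3}; with 0 ≤ l_f ≤ n_f−1 = 3, the allowed l_f values are {1, 3}.
For l_f = 1: m_f ∈ {m_i−1, m_i, m_i+1} ∩ [−1, 1] = {1} → 1 state.
For l_f = 3: m_f ∈ {m_i−1, m_i, m_i+1} ∩ [−3, 3] = {1, 2, 3} → 3 states.
Total: 4.

4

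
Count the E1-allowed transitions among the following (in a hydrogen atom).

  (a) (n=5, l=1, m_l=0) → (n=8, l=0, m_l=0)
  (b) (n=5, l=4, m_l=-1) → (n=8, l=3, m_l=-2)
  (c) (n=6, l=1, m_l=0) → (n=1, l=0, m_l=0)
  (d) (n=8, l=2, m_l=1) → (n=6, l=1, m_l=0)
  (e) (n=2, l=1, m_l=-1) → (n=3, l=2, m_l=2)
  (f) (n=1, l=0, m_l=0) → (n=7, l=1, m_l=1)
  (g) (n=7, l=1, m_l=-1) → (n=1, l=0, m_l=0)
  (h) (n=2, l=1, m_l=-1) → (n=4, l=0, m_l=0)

7

(a) allowed
(b) allowed
(c) allowed
(d) allowed
(e) forbidden — Δm_l = +3 (E1 requires Δm_l = 0, ±1)
(f) allowed
(g) allowed
(h) allowed
Total allowed: 7 of 8.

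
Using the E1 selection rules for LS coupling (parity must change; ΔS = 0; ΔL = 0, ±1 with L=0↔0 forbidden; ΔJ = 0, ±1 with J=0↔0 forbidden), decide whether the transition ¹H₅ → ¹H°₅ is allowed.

allowed

Parity must change: even → odd — satisfied.
ΔS = 0: S: 0 → 0 — satisfied.
ΔL = 0, ±1 (not L=0↔0): L: 5 → 5, ΔL = +0 — satisfied.
ΔJ = 0, ±1 (not J=0↔0): J: 5 → 5, ΔJ = +0 — satisfied.
All four E1 rules are satisfied.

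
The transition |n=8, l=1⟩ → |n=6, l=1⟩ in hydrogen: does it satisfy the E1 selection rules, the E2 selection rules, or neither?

Δl = 1 − 1 = +0; l_i + l_f = 2.
E1 (Δl = ±1): not satisfied.
E2 (Δl = 0,±2, l_i+l_f ≥ 2): satisfied.

E2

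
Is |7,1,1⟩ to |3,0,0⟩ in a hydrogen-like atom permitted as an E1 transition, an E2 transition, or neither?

E1

Δl = 0 − 1 = -1; l_i + l_f = 1.
Δm_l = -1.
E1 (Δl = ±1, |Δm_l| ≤ 1): satisfied.
E2 (Δl = 0,±2, l_i+l_f ≥ 2, |Δm_l| ≤ 2): not satisfied.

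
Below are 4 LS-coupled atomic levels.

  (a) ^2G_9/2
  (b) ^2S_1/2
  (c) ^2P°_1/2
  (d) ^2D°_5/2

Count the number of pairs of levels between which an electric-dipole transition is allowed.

1

(a)–(b): forbidden (parity, ΔL, ΔJ).
(a)–(c): forbidden (ΔL, ΔJ).
(a)–(d): forbidden (ΔL, ΔJ).
(b)–(c): allowed.
(b)–(d): forbidden (ΔL, ΔJ).
(c)–(d): forbidden (parity, ΔJ).
Allowed pairs: 1 of 6.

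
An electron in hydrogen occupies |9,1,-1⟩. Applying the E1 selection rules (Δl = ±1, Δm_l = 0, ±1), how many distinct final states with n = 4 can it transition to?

4

E1 requires Δl = ±1, so l_f ∈ {0, 2}; with 0 ≤ l_f ≤ n_f−1 = 3, the allowed l_f values are {0, 2}.
For l_f = 0: m_f ∈ {m_i−1, m_i, m_i+1} ∩ [−0, 0] = {0} → 1 state.
For l_f = 2: m_f ∈ {m_i−1, m_i, m_i+1} ∩ [−2, 2] = {-2, -1, 0} → 3 states.
Total: 4.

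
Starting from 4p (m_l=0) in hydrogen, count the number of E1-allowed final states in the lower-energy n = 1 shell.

E1 requires Δl = ±1, so l_f ∈ {0, 2}; with 0 ≤ l_f ≤ n_f−1 = 0, the allowed l_f values are {0}.
For l_f = 0: m_f ∈ {m_i−1, m_i, m_i+1} ∩ [−0, 0] = {0} → 1 state.
Total: 1.

1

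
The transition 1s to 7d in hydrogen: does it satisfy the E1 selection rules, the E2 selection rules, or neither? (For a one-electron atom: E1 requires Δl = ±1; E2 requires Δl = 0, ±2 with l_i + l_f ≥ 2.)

E2

Δl = 2 − 0 = +2; l_i + l_f = 2.
E1 (Δl = ±1): not satisfied.
E2 (Δl = 0,±2, l_i+l_f ≥ 2): satisfied.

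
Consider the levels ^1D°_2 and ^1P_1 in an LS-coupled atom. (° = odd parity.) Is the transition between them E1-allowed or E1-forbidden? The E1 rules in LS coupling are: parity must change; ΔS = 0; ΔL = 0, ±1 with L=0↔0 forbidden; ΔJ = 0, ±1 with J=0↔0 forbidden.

Reading off the term symbols: S 0→0, L 2→1, J 2→1, parity odd→even.
Parity must change: odd → even — ok.
ΔS = 0: S: 0 → 0 — ok.
ΔL = 0, ±1 (not L=0↔0): L: 2 → 1, ΔL = -1 — ok.
ΔJ = 0, ±1 (not J=0↔0): J: 2 → 1, ΔJ = -1 — ok.
All four E1 rules are satisfied.

allowed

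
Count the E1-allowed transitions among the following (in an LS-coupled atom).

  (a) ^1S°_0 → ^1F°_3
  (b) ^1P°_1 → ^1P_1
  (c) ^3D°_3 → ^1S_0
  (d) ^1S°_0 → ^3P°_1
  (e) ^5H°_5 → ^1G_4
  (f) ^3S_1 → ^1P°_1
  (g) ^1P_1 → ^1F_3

(a) forbidden (parity, ΔL, ΔJ fail)
(b) allowed
(c) forbidden (ΔS, ΔL, ΔJ fail)
(d) forbidden (parity, ΔS fail)
(e) forbidden (ΔS fails)
(f) forbidden (ΔS fails)
(g) forbidden (parity, ΔL, ΔJ fail)
Total allowed: 1 of 7.

1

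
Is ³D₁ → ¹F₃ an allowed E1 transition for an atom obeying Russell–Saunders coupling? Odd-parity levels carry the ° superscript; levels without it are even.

Initial level: S=1, L=2, J=1, parity even. Final level: S=0, L=3, J=3, parity even.
Parity must change: even → even — violated.
ΔS = 0: S: 1 → 0 — violated.
ΔL = 0, ±1 (not L=0↔0): L: 2 → 3, ΔL = +1 — satisfied.
ΔJ = 0, ±1 (not J=0↔0): J: 1 → 3, ΔJ = +2 — violated.
Rule(s) violated: parity, ΔS, ΔJ.

forbidden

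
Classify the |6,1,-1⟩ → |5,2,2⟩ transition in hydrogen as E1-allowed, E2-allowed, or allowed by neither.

neither

Δl = 2 − 1 = +1; l_i + l_f = 3.
Δm_l = +3.
E1 (Δl = ±1, |Δm_l| ≤ 1): not satisfied.
E2 (Δl = 0,±2, l_i+l_f ≥ 2, |Δm_l| ≤ 2): not satisfied.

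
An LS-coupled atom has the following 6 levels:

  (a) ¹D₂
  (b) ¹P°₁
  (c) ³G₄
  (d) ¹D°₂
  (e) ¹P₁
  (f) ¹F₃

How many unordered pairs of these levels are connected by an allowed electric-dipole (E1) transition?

5

(a)–(b): allowed.
(a)–(c): forbidden (parity, ΔS, ΔL, ΔJ).
(a)–(d): allowed.
(a)–(e): forbidden (parity).
(a)–(f): forbidden (parity).
(b)–(c): forbidden (ΔS, ΔL, ΔJ).
(b)–(d): forbidden (parity).
(b)–(e): allowed.
(b)–(f): forbidden (ΔL, ΔJ).
(c)–(d): forbidden (ΔS, ΔL, ΔJ).
(c)–(e): forbidden (parity, ΔS, ΔL, ΔJ).
(c)–(f): forbidden (parity, ΔS).
(d)–(e): allowed.
(d)–(f): allowed.
(e)–(f): forbidden (parity, ΔL, ΔJ).
Allowed pairs: 5 of 15.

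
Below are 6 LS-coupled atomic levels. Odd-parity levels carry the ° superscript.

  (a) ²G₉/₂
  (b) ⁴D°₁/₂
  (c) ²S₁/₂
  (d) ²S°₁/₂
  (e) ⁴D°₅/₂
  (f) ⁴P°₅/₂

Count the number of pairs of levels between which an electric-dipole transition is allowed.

(a)–(b): forbidden (ΔS, ΔL, ΔJ).
(a)–(c): forbidden (parity, ΔL, ΔJ).
(a)–(d): forbidden (ΔL, ΔJ).
(a)–(e): forbidden (ΔS, ΔL, ΔJ).
(a)–(f): forbidden (ΔS, ΔL, ΔJ).
(b)–(c): forbidden (ΔS, ΔL).
(b)–(d): forbidden (parity, ΔS, ΔL).
(b)–(e): forbidden (parity, ΔJ).
(b)–(f): forbidden (parity, ΔJ).
(c)–(d): forbidden (ΔL).
(c)–(e): forbidden (ΔS, ΔL, ΔJ).
(c)–(f): forbidden (ΔS, ΔJ).
(d)–(e): forbidden (parity, ΔS, ΔL, ΔJ).
(d)–(f): forbidden (parity, ΔS, ΔJ).
(e)–(f): forbidden (parity).
Allowed pairs: 0 of 15.

0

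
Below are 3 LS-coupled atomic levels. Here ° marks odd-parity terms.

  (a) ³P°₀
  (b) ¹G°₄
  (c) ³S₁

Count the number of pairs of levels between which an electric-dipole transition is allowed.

1

(a)–(b): forbidden (parity, ΔS, ΔL, ΔJ).
(a)–(c): allowed.
(b)–(c): forbidden (ΔS, ΔL, ΔJ).
Allowed pairs: 1 of 3.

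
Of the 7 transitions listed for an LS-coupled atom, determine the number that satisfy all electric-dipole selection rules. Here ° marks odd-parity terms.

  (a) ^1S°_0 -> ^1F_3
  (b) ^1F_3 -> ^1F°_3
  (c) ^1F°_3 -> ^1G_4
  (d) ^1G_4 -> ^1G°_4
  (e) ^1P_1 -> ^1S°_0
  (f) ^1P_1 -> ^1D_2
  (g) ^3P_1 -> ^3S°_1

5

(a) forbidden (ΔL, ΔJ fail)
(b) allowed
(c) allowed
(d) allowed
(e) allowed
(f) forbidden (parity fails)
(g) allowed
Total allowed: 5 of 7.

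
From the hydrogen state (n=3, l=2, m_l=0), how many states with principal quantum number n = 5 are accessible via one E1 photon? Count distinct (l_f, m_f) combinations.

E1 requires Δl = ±1, so l_f ∈ {1, 3}; with 0 ≤ l_f ≤ n_f−1 = 4, the allowed l_f values are {1, 3}.
For l_f = 1: m_f ∈ {m_i−1, m_i, m_i+1} ∩ [−1, 1] = {-1, 0, 1} → 3 states.
For l_f = 3: m_f ∈ {m_i−1, m_i, m_i+1} ∩ [−3, 3] = {-1, 0, 1} → 3 states.
Total: 6.

6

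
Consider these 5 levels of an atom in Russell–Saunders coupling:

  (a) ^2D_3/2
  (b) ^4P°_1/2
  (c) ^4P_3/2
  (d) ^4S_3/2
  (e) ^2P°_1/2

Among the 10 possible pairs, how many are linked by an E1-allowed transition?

3

(a)–(b): forbidden (ΔS).
(a)–(c): forbidden (parity, ΔS).
(a)–(d): forbidden (parity, ΔS, ΔL).
(a)–(e): allowed.
(b)–(c): allowed.
(b)–(d): allowed.
(b)–(e): forbidden (parity, ΔS).
(c)–(d): forbidden (parity).
(c)–(e): forbidden (ΔS).
(d)–(e): forbidden (ΔS).
Allowed pairs: 3 of 10.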